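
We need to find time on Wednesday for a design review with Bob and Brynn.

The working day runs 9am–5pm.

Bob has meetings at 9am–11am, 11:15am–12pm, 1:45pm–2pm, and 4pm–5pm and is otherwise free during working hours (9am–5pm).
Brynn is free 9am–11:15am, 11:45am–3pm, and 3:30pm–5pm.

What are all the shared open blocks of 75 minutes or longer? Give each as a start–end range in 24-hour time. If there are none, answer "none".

12:00–13:45

Bob free within 09:00–17:00: 11:00–11:15, 12:00–13:45, 14:00–16:00.
Bob ∩ Brynn: 11:00–11:15, 12:00–13:45, 14:00–15:00, 15:30–16:00.
Windows ≥ 75 min: 12:00–13:45.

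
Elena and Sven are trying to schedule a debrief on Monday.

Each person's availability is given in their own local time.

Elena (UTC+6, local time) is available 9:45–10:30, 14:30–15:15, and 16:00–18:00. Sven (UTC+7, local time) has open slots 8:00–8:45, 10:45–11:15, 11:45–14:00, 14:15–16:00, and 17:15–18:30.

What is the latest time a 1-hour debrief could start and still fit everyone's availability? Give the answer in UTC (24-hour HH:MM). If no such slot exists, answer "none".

Elena → UTC: 03:45–04:30, 08:30–09:15, 10:00–12:00.
Sven → UTC: 01:00–01:45, 03:45–04:15, 04:45–07:00, 07:15–09:00, 10:15–11:30.
Elena ∩ Sven: 03:45–04:15, 08:30–09:00, 10:15–11:30.
Windows ≥ 60 min: 10:15–11:30.
Latest start in the last window 10:15–11:30 is 11:30 − 60 min = 10:30.

10:30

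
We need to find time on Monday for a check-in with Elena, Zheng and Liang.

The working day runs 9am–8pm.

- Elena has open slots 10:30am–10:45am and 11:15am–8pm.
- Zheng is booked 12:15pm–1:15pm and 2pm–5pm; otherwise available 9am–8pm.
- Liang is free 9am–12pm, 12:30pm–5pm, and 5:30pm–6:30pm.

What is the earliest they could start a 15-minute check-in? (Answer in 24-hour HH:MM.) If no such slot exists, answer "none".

Zheng free within 09:00–20:00: 09:00–12:15, 13:15–14:00, 17:00–20:00.
Elena ∩ Zheng: 10:30–10:45, 11:15–12:15, 13:15–14:00, 17:00–20:00.
Elena ∩ Zheng ∩ Liang: 10:30–10:45, 11:15–12:00, 13:15–14:00, 17:30–18:30.
Windows ≥ 15 min: 10:30–10:45, 11:15–12:00, 13:15–14:00, 17:30–18:30.
Earliest such window starts at 10:30.

10:30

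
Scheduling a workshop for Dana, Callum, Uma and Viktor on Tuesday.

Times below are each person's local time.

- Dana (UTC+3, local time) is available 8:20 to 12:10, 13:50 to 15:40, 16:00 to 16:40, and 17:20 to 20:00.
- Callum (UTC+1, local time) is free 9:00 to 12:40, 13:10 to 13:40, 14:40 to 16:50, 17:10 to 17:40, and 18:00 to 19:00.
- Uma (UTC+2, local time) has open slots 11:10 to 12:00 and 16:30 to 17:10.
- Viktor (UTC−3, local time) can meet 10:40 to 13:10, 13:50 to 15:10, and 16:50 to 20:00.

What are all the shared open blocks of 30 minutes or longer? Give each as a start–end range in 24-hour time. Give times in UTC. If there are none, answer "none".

14:30–15:10

Dana → UTC: 05:20–09:10, 10:50–12:40, 13:00–13:40, 14:20–17:00.
Callum → UTC: 08:00–11:40, 12:10–12:40, 13:40–15:50, 16:10–16:40, 17:00–18:00.
Uma → UTC: 09:10–10:00, 14:30–15:10.
Viktor → UTC: 13:40–16:10, 16:50–18:10, 19:50–23:00.
Dana ∩ Callum: 08:00–09:10, 10:50–11:40, 12:10–12:40, 14:20–15:50, 16:10–16:40.
Dana ∩ Callum ∩ Uma: 14:30–15:10.
Dana ∩ Callum ∩ Uma ∩ Viktor: 14:30–15:10.
Windows ≥ 30 min: 14:30–15:10.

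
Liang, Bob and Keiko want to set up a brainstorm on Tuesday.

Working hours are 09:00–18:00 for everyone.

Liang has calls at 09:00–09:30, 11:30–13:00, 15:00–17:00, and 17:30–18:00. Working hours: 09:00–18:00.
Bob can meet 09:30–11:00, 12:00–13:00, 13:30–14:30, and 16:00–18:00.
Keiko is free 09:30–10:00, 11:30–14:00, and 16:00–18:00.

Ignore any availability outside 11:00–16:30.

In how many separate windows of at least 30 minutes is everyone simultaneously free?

Liang free within 09:00–18:00: 09:30–11:30, 13:00–15:00, 17:00–17:30.
Liang ∩ Bob: 09:30–11:00, 13:30–14:30, 17:00–17:30.
Liang ∩ Bob ∩ Keiko: 09:30–10:00, 13:30–14:00, 17:00–17:30.
Restricted to 11:00–16:30: 13:30–14:00.
Windows ≥ 30 min: 13:30–14:00.
That's 1 window.

1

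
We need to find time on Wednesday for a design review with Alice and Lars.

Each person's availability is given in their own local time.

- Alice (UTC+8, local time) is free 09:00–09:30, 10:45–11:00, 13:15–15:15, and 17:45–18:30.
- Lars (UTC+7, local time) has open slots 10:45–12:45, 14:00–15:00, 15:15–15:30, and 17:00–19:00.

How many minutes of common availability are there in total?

Alice → UTC: 01:00–01:30, 02:45–03:00, 05:15–07:15, 09:45–10:30.
Lars → UTC: 03:45–05:45, 07:00–08:00, 08:15–08:30, 10:00–12:00.
Alice ∩ Lars: 05:15–05:45, 07:00–07:15, 10:00–10:30.
Total common minutes: 30 + 15 + 30 = 75.

75 minutes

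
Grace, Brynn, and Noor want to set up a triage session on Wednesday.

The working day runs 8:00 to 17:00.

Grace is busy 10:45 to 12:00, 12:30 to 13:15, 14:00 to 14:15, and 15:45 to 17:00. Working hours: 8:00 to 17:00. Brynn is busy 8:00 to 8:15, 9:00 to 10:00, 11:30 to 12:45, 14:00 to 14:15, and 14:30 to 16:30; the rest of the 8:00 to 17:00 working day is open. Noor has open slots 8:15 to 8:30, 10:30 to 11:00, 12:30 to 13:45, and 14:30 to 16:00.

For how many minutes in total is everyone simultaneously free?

Grace free within 08:00–17:00: 08:00–10:45, 12:00–12:30, 13:15–14:00, 14:15–15:45.
Brynn free within 08:00–17:00: 08:15–09:00, 10:00–11:30, 12:45–14:00, 14:15–14:30, 16:30–17:00.
Grace ∩ Brynn: 08:15–09:00, 10:00–10:45, 13:15–14:00, 14:15–14:30.
Grace ∩ Brynn ∩ Noor: 08:15–08:30, 10:30–10:45, 13:15–13:45.
Total common minutes: 15 + 15 + 30 = 60.

60 minutes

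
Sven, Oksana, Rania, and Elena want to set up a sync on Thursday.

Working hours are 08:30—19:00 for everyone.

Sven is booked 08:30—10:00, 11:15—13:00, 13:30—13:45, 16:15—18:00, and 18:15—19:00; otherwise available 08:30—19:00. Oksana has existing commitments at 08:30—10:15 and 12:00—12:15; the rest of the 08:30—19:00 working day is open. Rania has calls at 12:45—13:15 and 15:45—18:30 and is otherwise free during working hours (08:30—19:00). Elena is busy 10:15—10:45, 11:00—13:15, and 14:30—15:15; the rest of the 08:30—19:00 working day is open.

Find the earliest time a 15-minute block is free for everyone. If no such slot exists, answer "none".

Sven free within 08:30–19:00: 10:00–11:15, 13:00–13:30, 13:45–16:15, 18:00–18:15.
Oksana free within 08:30–19:00: 10:15–12:00, 12:15–19:00.
Rania free within 08:30–19:00: 08:30–12:45, 13:15–15:45, 18:30–19:00.
Elena free within 08:30–19:00: 08:30–10:15, 10:45–11:00, 13:15–14:30, 15:15–19:00.
Sven ∩ Oksana: 10:15–11:15, 13:00–13:30, 13:45–16:15, 18:00–18:15.
Sven ∩ Oksana ∩ Rania: 10:15–11:15, 13:15–13:30, 13:45–15:45.
Sven ∩ Oksana ∩ Rania ∩ Elena: 10:45–11:00, 13:15–13:30, 13:45–14:30, 15:15–15:45.
Windows ≥ 15 min: 10:45–11:00, 13:15–13:30, 13:45–14:30, 15:15–15:45.
Earliest such window starts at 10:45.

10:45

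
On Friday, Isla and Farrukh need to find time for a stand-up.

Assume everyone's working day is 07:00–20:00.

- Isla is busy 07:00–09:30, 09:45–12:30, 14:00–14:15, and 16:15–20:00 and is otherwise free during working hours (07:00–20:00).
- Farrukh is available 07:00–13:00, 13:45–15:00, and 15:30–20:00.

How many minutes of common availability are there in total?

Isla free within 07:00–20:00: 09:30–09:45, 12:30–14:00, 14:15–16:15.
Isla ∩ Farrukh: 09:30–09:45, 12:30–13:00, 13:45–14:00, 14:15–15:00, 15:30–16:15.
Total common minutes: 15 + 30 + 15 + 45 + 45 = 150.

150 minutes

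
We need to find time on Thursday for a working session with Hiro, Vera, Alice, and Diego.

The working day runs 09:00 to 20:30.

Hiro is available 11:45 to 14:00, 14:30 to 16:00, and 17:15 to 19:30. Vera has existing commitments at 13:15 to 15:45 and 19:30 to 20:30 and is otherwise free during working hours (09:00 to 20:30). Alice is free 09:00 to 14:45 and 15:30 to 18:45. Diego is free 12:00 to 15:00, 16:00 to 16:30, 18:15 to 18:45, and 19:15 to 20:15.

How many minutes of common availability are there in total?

Vera free within 09:00–20:30: 09:00–13:15, 15:45–19:30.
Hiro ∩ Vera: 11:45–13:15, 15:45–16:00, 17:15–19:30.
Hiro ∩ Vera ∩ Alice: 11:45–13:15, 15:45–16:00, 17:15–18:45.
Hiro ∩ Vera ∩ Alice ∩ Diego: 12:00–13:15, 18:15–18:45.
Total common minutes: 75 + 30 = 105.

105 minutes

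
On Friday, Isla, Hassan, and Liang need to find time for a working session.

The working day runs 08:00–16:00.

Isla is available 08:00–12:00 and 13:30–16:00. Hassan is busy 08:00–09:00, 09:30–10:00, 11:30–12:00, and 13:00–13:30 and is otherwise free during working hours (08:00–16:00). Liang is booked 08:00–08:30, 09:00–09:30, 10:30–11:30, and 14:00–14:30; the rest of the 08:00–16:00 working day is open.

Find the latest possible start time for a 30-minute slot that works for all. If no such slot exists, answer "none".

15:30

Hassan free within 08:00–16:00: 09:00–09:30, 10:00–11:30, 12:00–13:00, 13:30–16:00.
Liang free within 08:00–16:00: 08:30–09:00, 09:30–10:30, 11:30–14:00, 14:30–16:00.
Isla ∩ Hassan: 09:00–09:30, 10:00–11:30, 13:30–16:00.
Isla ∩ Hassan ∩ Liang: 10:00–10:30, 13:30–14:00, 14:30–16:00.
Windows ≥ 30 min: 10:00–10:30, 13:30–14:00, 14:30–16:00.
Latest start in the last window 14:30–16:00 is 16:00 − 30 min = 15:30.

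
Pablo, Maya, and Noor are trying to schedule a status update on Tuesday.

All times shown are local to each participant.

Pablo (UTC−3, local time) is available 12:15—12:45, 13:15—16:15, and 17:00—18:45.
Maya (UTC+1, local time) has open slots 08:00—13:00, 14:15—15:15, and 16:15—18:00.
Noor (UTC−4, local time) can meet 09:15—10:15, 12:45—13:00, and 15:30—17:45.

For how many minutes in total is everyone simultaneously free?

15 minutes

Pablo → UTC: 15:15–15:45, 16:15–19:15, 20:00–21:45.
Maya → UTC: 07:00–12:00, 13:15–14:15, 15:15–17:00.
Noor → UTC: 13:15–14:15, 16:45–17:00, 19:30–21:45.
Pablo ∩ Maya: 15:15–15:45, 16:15–17:00.
Pablo ∩ Maya ∩ Noor: 16:45–17:00.
Total common minutes: 15.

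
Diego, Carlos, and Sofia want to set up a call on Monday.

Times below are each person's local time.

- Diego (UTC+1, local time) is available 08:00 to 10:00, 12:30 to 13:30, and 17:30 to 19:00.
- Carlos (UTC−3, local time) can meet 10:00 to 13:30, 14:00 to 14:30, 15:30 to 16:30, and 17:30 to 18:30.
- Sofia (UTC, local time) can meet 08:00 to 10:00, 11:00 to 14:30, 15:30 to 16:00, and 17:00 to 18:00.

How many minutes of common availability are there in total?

30 minutes

Diego → UTC: 07:00–09:00, 11:30–12:30, 16:30–18:00.
Carlos → UTC: 13:00–16:30, 17:00–17:30, 18:30–19:30, 20:30–21:30.
Sofia → UTC: 08:00–10:00, 11:00–14:30, 15:30–16:00, 17:00–18:00.
Diego ∩ Carlos: 17:00–17:30.
Diego ∩ Carlos ∩ Sofia: 17:00–17:30.
Total common minutes: 30.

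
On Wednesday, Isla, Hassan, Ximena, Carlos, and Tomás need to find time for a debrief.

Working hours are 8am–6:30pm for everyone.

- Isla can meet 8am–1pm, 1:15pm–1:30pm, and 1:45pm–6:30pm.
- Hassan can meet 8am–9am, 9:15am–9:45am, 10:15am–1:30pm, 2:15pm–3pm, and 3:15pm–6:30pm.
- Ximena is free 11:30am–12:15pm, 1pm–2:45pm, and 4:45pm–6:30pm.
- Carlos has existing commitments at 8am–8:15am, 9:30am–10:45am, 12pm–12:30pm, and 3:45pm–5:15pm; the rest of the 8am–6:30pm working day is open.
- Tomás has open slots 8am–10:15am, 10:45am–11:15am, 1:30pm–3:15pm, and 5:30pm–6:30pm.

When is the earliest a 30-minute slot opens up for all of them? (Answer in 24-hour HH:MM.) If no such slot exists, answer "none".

Carlos free within 08:00–18:30: 08:15–09:30, 10:45–12:00, 12:30–15:45, 17:15–18:30.
Isla ∩ Hassan: 08:00–09:00, 09:15–09:45, 10:15–13:00, 13:15–13:30, 14:15–15:00, 15:15–18:30.
Isla ∩ Hassan ∩ Ximena: 11:30–12:15, 13:15–13:30, 14:15–14:45, 16:45–18:30.
Isla ∩ Hassan ∩ Ximena ∩ Carlos: 11:30–12:00, 13:15–13:30, 14:15–14:45, 17:15–18:30.
Isla ∩ Hassan ∩ Ximena ∩ Carlos ∩ Tomás: 14:15–14:45, 17:30–18:30.
Windows ≥ 30 min: 14:15–14:45, 17:30–18:30.
Earliest such window starts at 14:15.

14:15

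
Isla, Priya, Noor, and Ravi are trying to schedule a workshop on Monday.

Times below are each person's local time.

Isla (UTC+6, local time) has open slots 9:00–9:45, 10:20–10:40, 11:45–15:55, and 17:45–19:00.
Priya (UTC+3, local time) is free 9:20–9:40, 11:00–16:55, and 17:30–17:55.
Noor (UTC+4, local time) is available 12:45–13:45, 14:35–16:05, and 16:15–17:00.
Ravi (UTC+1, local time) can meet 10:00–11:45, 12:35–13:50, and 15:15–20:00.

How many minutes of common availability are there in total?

100 minutes

Isla → UTC: 03:00–03:45, 04:20–04:40, 05:45–09:55, 11:45–13:00.
Priya → UTC: 06:20–06:40, 08:00–13:55, 14:30–14:55.
Noor → UTC: 08:45–09:45, 10:35–12:05, 12:15–13:00.
Ravi → UTC: 09:00–10:45, 11:35–12:50, 14:15–19:00.
Isla ∩ Priya: 06:20–06:40, 08:00–09:55, 11:45–13:00.
Isla ∩ Priya ∩ Noor: 08:45–09:45, 11:45–12:05, 12:15–13:00.
Isla ∩ Priya ∩ Noor ∩ Ravi: 09:00–09:45, 11:45–12:05, 12:15–12:50.
Total common minutes: 45 + 20 + 35 = 100.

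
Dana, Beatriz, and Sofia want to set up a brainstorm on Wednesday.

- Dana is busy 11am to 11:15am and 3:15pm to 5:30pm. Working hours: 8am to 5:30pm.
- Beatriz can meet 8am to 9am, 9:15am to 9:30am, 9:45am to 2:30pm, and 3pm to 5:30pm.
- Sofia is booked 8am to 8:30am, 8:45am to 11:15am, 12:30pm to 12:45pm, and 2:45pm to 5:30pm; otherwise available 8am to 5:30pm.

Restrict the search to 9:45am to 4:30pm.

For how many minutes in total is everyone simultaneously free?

Dana free within 08:00–17:30: 08:00–11:00, 11:15–15:15.
Sofia free within 08:00–17:30: 08:30–08:45, 11:15–12:30, 12:45–14:45.
Dana ∩ Beatriz: 08:00–09:00, 09:15–09:30, 09:45–11:00, 11:15–14:30, 15:00–15:15.
Dana ∩ Beatriz ∩ Sofia: 08:30–08:45, 11:15–12:30, 12:45–14:30.
Restricted to 09:45–16:30: 11:15–12:30, 12:45–14:30.
Total common minutes: 75 + 105 = 180.

180 minutes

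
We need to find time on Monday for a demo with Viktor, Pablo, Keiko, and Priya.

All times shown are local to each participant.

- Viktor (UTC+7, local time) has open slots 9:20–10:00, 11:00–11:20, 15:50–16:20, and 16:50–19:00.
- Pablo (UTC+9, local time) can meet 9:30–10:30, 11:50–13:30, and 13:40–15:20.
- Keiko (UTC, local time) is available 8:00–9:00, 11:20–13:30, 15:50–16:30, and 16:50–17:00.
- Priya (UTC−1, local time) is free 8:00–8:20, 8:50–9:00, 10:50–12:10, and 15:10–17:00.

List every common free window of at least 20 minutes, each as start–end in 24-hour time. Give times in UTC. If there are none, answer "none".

Viktor → UTC: 02:20–03:00, 04:00–04:20, 08:50–09:20, 09:50–12:00.
Pablo → UTC: 00:30–01:30, 02:50–04:30, 04:40–06:20.
Keiko → UTC: 08:00–09:00, 11:20–13:30, 15:50–16:30, 16:50–17:00.
Priya → UTC: 09:00–09:20, 09:50–10:00, 11:50–13:10, 16:10–18:00.
Viktor ∩ Pablo: 02:50–03:00, 04:00–04:20.
Viktor ∩ Pablo ∩ Keiko: (none).
Viktor ∩ Pablo ∩ Keiko ∩ Priya: (none).
Windows ≥ 20 min: (none).

none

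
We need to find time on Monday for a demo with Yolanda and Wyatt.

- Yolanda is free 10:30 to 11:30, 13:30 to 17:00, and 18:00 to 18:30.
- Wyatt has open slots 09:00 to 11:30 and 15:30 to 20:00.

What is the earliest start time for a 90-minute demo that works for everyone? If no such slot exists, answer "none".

15:30

Yolanda ∩ Wyatt: 10:30–11:30, 15:30–17:00, 18:00–18:30.
Windows ≥ 90 min: 15:30–17:00.
Earliest such window starts at 15:30.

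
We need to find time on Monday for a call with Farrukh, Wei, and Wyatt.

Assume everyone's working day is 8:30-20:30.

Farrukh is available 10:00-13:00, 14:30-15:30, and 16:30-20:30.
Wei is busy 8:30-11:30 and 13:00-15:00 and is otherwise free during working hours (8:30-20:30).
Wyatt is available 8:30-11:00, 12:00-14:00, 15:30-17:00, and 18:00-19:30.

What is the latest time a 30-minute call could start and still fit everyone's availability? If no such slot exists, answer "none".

19:00

Wei free within 08:30–20:30: 11:30–13:00, 15:00–20:30.
Farrukh ∩ Wei: 11:30–13:00, 15:00–15:30, 16:30–20:30.
Farrukh ∩ Wei ∩ Wyatt: 12:00–13:00, 16:30–17:00, 18:00–19:30.
Windows ≥ 30 min: 12:00–13:00, 16:30–17:00, 18:00–19:30.
Latest start in the last window 18:00–19:30 is 19:30 − 30 min = 19:00.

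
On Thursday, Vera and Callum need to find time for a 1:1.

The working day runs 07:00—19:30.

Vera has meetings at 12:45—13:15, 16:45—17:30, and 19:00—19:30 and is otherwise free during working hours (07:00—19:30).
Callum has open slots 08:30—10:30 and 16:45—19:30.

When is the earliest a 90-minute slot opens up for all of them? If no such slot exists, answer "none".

08:30

Vera free within 07:00–19:30: 07:00–12:45, 13:15–16:45, 17:30–19:00.
Vera ∩ Callum: 08:30–10:30, 17:30–19:00.
Windows ≥ 90 min: 08:30–10:30, 17:30–19:00.
Earliest such window starts at 08:30.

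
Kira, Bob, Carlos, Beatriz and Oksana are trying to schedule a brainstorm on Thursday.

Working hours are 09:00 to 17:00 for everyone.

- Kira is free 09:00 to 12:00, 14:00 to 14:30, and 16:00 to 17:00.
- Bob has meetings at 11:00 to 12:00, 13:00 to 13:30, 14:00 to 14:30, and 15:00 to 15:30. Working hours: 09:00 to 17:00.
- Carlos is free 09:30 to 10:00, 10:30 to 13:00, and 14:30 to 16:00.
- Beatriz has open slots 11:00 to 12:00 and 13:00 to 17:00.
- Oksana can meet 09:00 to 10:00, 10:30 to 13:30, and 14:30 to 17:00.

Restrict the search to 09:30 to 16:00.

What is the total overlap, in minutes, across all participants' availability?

Bob free within 09:00–17:00: 09:00–11:00, 12:00–13:00, 13:30–14:00, 14:30–15:00, 15:30–17:00.
Kira ∩ Bob: 09:00–11:00, 16:00–17:00.
Kira ∩ Bob ∩ Carlos: 09:30–10:00, 10:30–11:00.
Kira ∩ Bob ∩ Carlos ∩ Beatriz: (none).
Kira ∩ Bob ∩ Carlos ∩ Beatriz ∩ Oksana: (none).
Restricted to 09:30–16:00: (none).
Total common minutes: 0.

0 minutes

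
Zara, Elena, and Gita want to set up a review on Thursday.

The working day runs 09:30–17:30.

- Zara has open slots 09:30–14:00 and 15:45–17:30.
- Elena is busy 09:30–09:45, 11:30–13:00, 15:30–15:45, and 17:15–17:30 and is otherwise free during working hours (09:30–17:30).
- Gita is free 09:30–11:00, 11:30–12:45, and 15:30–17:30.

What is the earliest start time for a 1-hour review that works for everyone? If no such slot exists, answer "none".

Elena free within 09:30–17:30: 09:45–11:30, 13:00–15:30, 15:45–17:15.
Zara ∩ Elena: 09:45–11:30, 13:00–14:00, 15:45–17:15.
Zara ∩ Elena ∩ Gita: 09:45–11:00, 15:45–17:15.
Windows ≥ 60 min: 09:45–11:00, 15:45–17:15.
Earliest such window starts at 09:45.

09:45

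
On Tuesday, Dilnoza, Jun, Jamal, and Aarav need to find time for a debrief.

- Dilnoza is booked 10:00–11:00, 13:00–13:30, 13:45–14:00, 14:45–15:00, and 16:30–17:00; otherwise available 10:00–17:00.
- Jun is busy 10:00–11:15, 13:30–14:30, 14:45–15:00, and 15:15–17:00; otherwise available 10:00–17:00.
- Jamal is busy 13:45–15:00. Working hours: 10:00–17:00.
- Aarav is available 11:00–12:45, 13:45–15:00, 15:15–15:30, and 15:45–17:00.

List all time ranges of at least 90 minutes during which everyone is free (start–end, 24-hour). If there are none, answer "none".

11:15–12:45

Dilnoza free within 10:00–17:00: 11:00–13:00, 13:30–13:45, 14:00–14:45, 15:00–16:30.
Jun free within 10:00–17:00: 11:15–13:30, 14:30–14:45, 15:00–15:15.
Jamal free within 10:00–17:00: 10:00–13:45, 15:00–17:00.
Dilnoza ∩ Jun: 11:15–13:00, 14:30–14:45, 15:00–15:15.
Dilnoza ∩ Jun ∩ Jamal: 11:15–13:00, 15:00–15:15.
Dilnoza ∩ Jun ∩ Jamal ∩ Aarav: 11:15–12:45.
Windows ≥ 90 min: 11:15–12:45.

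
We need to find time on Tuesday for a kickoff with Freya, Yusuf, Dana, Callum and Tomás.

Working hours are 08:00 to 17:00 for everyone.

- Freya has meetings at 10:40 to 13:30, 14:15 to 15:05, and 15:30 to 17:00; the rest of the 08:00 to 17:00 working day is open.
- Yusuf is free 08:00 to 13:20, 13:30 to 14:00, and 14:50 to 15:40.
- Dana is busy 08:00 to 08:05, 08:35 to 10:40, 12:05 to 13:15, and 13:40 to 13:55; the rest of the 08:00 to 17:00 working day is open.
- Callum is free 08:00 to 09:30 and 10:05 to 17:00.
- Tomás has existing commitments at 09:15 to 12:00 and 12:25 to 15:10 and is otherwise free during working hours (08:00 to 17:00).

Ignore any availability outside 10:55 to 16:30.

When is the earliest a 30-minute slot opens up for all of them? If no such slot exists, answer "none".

none

Freya free within 08:00–17:00: 08:00–10:40, 13:30–14:15, 15:05–15:30.
Dana free within 08:00–17:00: 08:05–08:35, 10:40–12:05, 13:15–13:40, 13:55–17:00.
Tomás free within 08:00–17:00: 08:00–09:15, 12:00–12:25, 15:10–17:00.
Freya ∩ Yusuf: 08:00–10:40, 13:30–14:00, 15:05–15:30.
Freya ∩ Yusuf ∩ Dana: 08:05–08:35, 13:30–13:40, 13:55–14:00, 15:05–15:30.
Freya ∩ Yusuf ∩ Dana ∩ Callum: 08:05–08:35, 13:30–13:40, 13:55–14:00, 15:05–15:30.
Freya ∩ Yusuf ∩ Dana ∩ Callum ∩ Tomás: 08:05–08:35, 15:10–15:30.
Restricted to 10:55–16:30: 15:10–15:30.
Windows ≥ 30 min: (none).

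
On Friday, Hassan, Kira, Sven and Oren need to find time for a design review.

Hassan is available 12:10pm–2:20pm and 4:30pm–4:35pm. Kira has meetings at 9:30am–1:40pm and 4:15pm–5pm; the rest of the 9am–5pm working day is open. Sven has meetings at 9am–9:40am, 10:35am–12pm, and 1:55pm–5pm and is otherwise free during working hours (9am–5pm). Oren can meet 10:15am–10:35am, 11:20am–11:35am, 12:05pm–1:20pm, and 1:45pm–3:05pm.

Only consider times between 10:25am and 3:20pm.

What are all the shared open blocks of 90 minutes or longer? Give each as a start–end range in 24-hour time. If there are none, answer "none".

Kira free within 09:00–17:00: 09:00–09:30, 13:40–16:15.
Sven free within 09:00–17:00: 09:40–10:35, 12:00–13:55.
Hassan ∩ Kira: 13:40–14:20.
Hassan ∩ Kira ∩ Sven: 13:40–13:55.
Hassan ∩ Kira ∩ Sven ∩ Oren: 13:45–13:55.
Restricted to 10:25–15:20: 13:45–13:55.
Windows ≥ 90 min: (none).

none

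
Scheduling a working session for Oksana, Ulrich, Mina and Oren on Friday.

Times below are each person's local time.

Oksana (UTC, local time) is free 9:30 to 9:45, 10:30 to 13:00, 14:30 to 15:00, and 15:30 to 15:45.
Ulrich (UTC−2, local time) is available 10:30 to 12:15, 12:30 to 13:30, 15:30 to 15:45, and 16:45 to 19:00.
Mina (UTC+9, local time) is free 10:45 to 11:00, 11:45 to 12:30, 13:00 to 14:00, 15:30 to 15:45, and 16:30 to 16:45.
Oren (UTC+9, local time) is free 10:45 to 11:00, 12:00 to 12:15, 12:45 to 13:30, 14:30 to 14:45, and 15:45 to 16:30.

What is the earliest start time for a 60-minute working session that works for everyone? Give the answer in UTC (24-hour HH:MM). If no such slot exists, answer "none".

Oksana → UTC: 09:30–09:45, 10:30–13:00, 14:30–15:00, 15:30–15:45.
Ulrich → UTC: 12:30–14:15, 14:30–15:30, 17:30–17:45, 18:45–21:00.
Mina → UTC: 01:45–02:00, 02:45–03:30, 04:00–05:00, 06:30–06:45, 07:30–07:45.
Oren → UTC: 01:45–02:00, 03:00–03:15, 03:45–04:30, 05:30–05:45, 06:45–07:30.
Oksana ∩ Ulrich: 12:30–13:00, 14:30–15:00.
Oksana ∩ Ulrich ∩ Mina: (none).
Oksana ∩ Ulrich ∩ Mina ∩ Oren: (none).
Windows ≥ 60 min: (none).

none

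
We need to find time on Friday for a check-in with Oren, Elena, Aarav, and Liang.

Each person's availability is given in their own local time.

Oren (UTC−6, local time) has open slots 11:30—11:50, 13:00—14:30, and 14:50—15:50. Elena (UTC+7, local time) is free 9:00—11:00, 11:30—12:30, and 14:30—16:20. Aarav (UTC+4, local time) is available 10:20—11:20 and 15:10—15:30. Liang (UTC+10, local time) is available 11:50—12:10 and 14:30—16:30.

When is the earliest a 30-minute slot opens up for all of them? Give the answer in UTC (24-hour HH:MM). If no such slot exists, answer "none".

none

Oren → UTC: 17:30–17:50, 19:00–20:30, 20:50–21:50.
Elena → UTC: 02:00–04:00, 04:30–05:30, 07:30–09:20.
Aarav → UTC: 06:20–07:20, 11:10–11:30.
Liang → UTC: 01:50–02:10, 04:30–06:30.
Oren ∩ Elena: (none).
Oren ∩ Elena ∩ Aarav: (none).
Oren ∩ Elena ∩ Aarav ∩ Liang: (none).
Windows ≥ 30 min: (none).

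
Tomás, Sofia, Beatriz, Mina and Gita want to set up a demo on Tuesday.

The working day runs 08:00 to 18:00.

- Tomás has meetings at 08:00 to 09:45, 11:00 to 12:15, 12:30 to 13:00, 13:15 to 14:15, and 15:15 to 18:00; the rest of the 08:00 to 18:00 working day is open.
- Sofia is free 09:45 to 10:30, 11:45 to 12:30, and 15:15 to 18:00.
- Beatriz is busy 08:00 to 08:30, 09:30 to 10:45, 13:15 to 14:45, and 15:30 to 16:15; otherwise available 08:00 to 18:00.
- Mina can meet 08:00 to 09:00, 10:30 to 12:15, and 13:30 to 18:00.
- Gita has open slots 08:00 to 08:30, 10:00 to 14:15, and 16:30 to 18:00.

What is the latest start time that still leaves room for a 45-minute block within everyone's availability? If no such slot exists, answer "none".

Tomás free within 08:00–18:00: 09:45–11:00, 12:15–12:30, 13:00–13:15, 14:15–15:15.
Beatriz free within 08:00–18:00: 08:30–09:30, 10:45–13:15, 14:45–15:30, 16:15–18:00.
Tomás ∩ Sofia: 09:45–10:30, 12:15–12:30.
Tomás ∩ Sofia ∩ Beatriz: 12:15–12:30.
Tomás ∩ Sofia ∩ Beatriz ∩ Mina: (none).
Tomás ∩ Sofia ∩ Beatriz ∩ Mina ∩ Gita: (none).
Windows ≥ 45 min: (none).

none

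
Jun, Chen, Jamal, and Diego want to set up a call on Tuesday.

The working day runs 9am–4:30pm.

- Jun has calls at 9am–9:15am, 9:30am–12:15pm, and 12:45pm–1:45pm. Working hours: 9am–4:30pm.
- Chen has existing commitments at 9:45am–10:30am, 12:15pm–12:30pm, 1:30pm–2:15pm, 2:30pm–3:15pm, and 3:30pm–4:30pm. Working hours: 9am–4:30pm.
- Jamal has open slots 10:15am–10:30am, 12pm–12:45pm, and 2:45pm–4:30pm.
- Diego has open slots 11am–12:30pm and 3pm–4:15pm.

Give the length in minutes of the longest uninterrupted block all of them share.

Jun free within 09:00–16:30: 09:15–09:30, 12:15–12:45, 13:45–16:30.
Chen free within 09:00–16:30: 09:00–09:45, 10:30–12:15, 12:30–13:30, 14:15–14:30, 15:15–15:30.
Jun ∩ Chen: 09:15–09:30, 12:30–12:45, 14:15–14:30, 15:15–15:30.
Jun ∩ Chen ∩ Jamal: 12:30–12:45, 15:15–15:30.
Jun ∩ Chen ∩ Jamal ∩ Diego: 15:15–15:30.
Single common window of 15 minutes.

15 minutes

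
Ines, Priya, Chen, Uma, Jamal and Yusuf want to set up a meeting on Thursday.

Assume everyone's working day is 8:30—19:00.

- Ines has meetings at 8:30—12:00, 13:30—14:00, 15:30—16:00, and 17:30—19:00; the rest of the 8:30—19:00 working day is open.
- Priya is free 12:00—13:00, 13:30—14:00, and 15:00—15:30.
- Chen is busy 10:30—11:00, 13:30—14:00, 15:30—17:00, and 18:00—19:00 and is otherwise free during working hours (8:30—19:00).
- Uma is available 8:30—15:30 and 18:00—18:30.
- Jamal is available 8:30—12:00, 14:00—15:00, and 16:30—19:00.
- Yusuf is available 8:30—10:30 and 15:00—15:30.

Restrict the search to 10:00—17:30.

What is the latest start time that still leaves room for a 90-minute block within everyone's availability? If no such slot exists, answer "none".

none

Ines free within 08:30–19:00: 12:00–13:30, 14:00–15:30, 16:00–17:30.
Chen free within 08:30–19:00: 08:30–10:30, 11:00–13:30, 14:00–15:30, 17:00–18:00.
Ines ∩ Priya: 12:00–13:00, 15:00–15:30.
Ines ∩ Priya ∩ Chen: 12:00–13:00, 15:00–15:30.
Ines ∩ Priya ∩ Chen ∩ Uma: 12:00–13:00, 15:00–15:30.
Ines ∩ Priya ∩ Chen ∩ Uma ∩ Jamal: (none).
Ines ∩ Priya ∩ Chen ∩ Uma ∩ Jamal ∩ Yusuf: (none).
Restricted to 10:00–17:30: (none).
Windows ≥ 90 min: (none).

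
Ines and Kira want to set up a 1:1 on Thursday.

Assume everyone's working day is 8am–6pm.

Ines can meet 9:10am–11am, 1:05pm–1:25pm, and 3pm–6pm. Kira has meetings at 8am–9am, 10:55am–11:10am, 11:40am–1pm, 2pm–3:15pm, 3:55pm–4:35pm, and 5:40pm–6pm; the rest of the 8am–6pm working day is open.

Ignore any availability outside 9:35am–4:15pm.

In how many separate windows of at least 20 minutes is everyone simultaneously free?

3

Kira free within 08:00–18:00: 09:00–10:55, 11:10–11:40, 13:00–14:00, 15:15–15:55, 16:35–17:40.
Ines ∩ Kira: 09:10–10:55, 13:05–13:25, 15:15–15:55, 16:35–17:40.
Restricted to 09:35–16:15: 09:35–10:55, 13:05–13:25, 15:15–15:55.
Windows ≥ 20 min: 09:35–10:55, 13:05–13:25, 15:15–15:55.
That's 3 windows.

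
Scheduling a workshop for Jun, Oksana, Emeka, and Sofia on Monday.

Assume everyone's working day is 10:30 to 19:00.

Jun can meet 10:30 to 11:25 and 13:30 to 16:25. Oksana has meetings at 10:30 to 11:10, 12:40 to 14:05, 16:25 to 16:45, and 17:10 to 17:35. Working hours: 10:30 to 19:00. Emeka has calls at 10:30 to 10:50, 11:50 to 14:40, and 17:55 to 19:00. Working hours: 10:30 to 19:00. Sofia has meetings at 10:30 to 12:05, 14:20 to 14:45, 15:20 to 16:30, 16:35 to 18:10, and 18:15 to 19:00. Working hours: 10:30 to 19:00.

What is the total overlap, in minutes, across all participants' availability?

Oksana free within 10:30–19:00: 11:10–12:40, 14:05–16:25, 16:45–17:10, 17:35–19:00.
Emeka free within 10:30–19:00: 10:50–11:50, 14:40–17:55.
Sofia free within 10:30–19:00: 12:05–14:20, 14:45–15:20, 16:30–16:35, 18:10–18:15.
Jun ∩ Oksana: 11:10–11:25, 14:05–16:25.
Jun ∩ Oksana ∩ Emeka: 11:10–11:25, 14:40–16:25.
Jun ∩ Oksana ∩ Emeka ∩ Sofia: 14:45–15:20.
Total common minutes: 35.

35 minutes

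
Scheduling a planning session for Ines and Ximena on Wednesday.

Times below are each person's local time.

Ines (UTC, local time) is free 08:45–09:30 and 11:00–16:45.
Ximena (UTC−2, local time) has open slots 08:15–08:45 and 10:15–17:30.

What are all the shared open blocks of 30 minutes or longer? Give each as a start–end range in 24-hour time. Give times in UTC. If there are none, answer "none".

Ines → UTC: 08:45–09:30, 11:00–16:45.
Ximena → UTC: 10:15–10:45, 12:15–19:30.
Ines ∩ Ximena: 12:15–16:45.
Windows ≥ 30 min: 12:15–16:45.

12:15–16:45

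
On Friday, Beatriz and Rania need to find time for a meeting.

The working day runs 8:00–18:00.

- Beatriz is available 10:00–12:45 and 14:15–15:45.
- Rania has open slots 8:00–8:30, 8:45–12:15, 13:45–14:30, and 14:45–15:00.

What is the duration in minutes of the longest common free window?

135 minutes

Beatriz ∩ Rania: 10:00–12:15, 14:15–14:30, 14:45–15:00.
Common window lengths: 135, 15, 15 min; longest is 135.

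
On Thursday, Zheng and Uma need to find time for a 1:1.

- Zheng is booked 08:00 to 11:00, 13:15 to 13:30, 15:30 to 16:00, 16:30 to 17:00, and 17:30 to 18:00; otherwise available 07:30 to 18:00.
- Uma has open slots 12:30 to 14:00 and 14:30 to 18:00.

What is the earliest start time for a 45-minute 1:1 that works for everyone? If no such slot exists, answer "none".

12:30

Zheng free within 07:30–18:00: 07:30–08:00, 11:00–13:15, 13:30–15:30, 16:00–16:30, 17:00–17:30.
Zheng ∩ Uma: 12:30–13:15, 13:30–14:00, 14:30–15:30, 16:00–16:30, 17:00–17:30.
Windows ≥ 45 min: 12:30–13:15, 14:30–15:30.
Earliest such window starts at 12:30.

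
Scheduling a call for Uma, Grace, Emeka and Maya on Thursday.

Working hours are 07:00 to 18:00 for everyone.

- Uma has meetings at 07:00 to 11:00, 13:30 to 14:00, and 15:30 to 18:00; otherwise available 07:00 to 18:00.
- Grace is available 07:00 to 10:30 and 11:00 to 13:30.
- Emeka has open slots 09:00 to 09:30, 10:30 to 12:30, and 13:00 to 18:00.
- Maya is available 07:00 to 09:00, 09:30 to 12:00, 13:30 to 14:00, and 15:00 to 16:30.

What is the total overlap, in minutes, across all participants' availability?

Uma free within 07:00–18:00: 11:00–13:30, 14:00–15:30.
Uma ∩ Grace: 11:00–13:30.
Uma ∩ Grace ∩ Emeka: 11:00–12:30, 13:00–13:30.
Uma ∩ Grace ∩ Emeka ∩ Maya: 11:00–12:00.
Total common minutes: 60.

60 minutes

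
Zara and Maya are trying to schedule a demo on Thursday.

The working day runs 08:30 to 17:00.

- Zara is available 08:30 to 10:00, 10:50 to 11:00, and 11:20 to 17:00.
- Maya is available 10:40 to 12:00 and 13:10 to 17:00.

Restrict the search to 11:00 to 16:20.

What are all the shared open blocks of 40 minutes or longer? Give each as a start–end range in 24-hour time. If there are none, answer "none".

Zara ∩ Maya: 10:50–11:00, 11:20–12:00, 13:10–17:00.
Restricted to 11:00–16:20: 11:20–12:00, 13:10–16:20.
Windows ≥ 40 min: 11:20–12:00, 13:10–16:20.

11:20–12:00, 13:10–16:20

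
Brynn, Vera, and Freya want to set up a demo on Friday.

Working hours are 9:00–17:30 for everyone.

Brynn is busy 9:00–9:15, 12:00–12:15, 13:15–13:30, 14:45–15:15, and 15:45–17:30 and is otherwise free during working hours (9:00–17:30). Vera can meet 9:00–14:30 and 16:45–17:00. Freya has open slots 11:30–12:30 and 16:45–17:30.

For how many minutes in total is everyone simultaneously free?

45 minutes

Brynn free within 09:00–17:30: 09:15–12:00, 12:15–13:15, 13:30–14:45, 15:15–15:45.
Brynn ∩ Vera: 09:15–12:00, 12:15–13:15, 13:30–14:30.
Brynn ∩ Vera ∩ Freya: 11:30–12:00, 12:15–12:30.
Total common minutes: 30 + 15 = 45.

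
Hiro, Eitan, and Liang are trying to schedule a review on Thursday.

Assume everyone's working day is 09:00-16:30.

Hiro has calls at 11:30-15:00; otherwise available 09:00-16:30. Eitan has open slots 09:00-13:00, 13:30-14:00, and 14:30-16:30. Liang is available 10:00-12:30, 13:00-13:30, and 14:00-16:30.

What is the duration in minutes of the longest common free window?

Hiro free within 09:00–16:30: 09:00–11:30, 15:00–16:30.
Hiro ∩ Eitan: 09:00–11:30, 15:00–16:30.
Hiro ∩ Eitan ∩ Liang: 10:00–11:30, 15:00–16:30.
Common window lengths: 90, 90 min; longest is 90.

90 minutes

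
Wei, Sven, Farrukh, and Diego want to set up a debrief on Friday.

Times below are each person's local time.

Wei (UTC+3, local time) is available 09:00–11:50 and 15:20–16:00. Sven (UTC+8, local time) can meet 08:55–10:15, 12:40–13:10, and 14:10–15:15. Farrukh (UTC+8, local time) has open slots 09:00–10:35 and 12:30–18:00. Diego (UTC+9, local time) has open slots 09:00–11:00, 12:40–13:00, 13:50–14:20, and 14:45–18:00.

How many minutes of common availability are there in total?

65 minutes

Wei → UTC: 06:00–08:50, 12:20–13:00.
Sven → UTC: 00:55–02:15, 04:40–05:10, 06:10–07:15.
Farrukh → UTC: 01:00–02:35, 04:30–10:00.
Diego → UTC: 00:00–02:00, 03:40–04:00, 04:50–05:20, 05:45–09:00.
Wei ∩ Sven: 06:10–07:15.
Wei ∩ Sven ∩ Farrukh: 06:10–07:15.
Wei ∩ Sven ∩ Farrukh ∩ Diego: 06:10–07:15.
Total common minutes: 65.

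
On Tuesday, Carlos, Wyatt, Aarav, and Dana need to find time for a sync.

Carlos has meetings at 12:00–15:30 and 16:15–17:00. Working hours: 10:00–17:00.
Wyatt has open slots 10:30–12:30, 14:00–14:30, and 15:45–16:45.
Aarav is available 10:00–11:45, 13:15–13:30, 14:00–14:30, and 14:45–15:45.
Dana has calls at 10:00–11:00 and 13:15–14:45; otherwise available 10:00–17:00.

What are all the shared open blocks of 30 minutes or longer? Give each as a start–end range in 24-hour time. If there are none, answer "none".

Carlos free within 10:00–17:00: 10:00–12:00, 15:30–16:15.
Dana free within 10:00–17:00: 11:00–13:15, 14:45–17:00.
Carlos ∩ Wyatt: 10:30–12:00, 15:45–16:15.
Carlos ∩ Wyatt ∩ Aarav: 10:30–11:45.
Carlos ∩ Wyatt ∩ Aarav ∩ Dana: 11:00–11:45.
Windows ≥ 30 min: 11:00–11:45.

11:00–11:45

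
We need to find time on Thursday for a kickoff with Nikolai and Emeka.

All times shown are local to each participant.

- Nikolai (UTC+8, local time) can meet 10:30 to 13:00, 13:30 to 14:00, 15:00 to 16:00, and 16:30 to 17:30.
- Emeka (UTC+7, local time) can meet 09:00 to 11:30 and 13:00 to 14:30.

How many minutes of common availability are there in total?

150 minutes

Nikolai → UTC: 02:30–05:00, 05:30–06:00, 07:00–08:00, 08:30–09:30.
Emeka → UTC: 02:00–04:30, 06:00–07:30.
Nikolai ∩ Emeka: 02:30–04:30, 07:00–07:30.
Total common minutes: 120 + 30 = 150.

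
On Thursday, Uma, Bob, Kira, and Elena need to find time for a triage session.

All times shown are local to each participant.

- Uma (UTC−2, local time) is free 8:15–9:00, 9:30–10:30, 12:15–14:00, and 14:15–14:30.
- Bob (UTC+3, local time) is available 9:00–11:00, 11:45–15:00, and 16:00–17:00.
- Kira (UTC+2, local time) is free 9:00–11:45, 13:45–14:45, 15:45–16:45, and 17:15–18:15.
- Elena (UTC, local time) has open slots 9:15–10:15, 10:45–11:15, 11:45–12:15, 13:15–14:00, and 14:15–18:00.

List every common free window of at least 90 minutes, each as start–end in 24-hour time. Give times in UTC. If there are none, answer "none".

none

Uma → UTC: 10:15–11:00, 11:30–12:30, 14:15–16:00, 16:15–16:30.
Bob → UTC: 06:00–08:00, 08:45–12:00, 13:00–14:00.
Kira → UTC: 07:00–09:45, 11:45–12:45, 13:45–14:45, 15:15–16:15.
Elena → UTC: 09:15–10:15, 10:45–11:15, 11:45–12:15, 13:15–14:00, 14:15–18:00.
Uma ∩ Bob: 10:15–11:00, 11:30–12:00.
Uma ∩ Bob ∩ Kira: 11:45–12:00.
Uma ∩ Bob ∩ Kira ∩ Elena: 11:45–12:00.
Windows ≥ 90 min: (none).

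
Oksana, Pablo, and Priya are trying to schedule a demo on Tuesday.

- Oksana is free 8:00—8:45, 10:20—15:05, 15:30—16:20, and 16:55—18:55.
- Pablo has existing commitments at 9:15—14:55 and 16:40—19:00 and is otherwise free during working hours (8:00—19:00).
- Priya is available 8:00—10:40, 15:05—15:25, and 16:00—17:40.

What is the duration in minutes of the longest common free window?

45 minutes

Pablo free within 08:00–19:00: 08:00–09:15, 14:55–16:40.
Oksana ∩ Pablo: 08:00–08:45, 14:55–15:05, 15:30–16:20.
Oksana ∩ Pablo ∩ Priya: 08:00–08:45, 16:00–16:20.
Common window lengths: 45, 20 min; longest is 45.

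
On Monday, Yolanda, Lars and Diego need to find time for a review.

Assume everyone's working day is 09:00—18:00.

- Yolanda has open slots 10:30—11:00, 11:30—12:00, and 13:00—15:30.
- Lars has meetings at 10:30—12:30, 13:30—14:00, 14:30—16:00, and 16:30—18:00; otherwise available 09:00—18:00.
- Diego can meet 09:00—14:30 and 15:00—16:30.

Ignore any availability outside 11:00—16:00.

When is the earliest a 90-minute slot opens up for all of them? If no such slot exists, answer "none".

Lars free within 09:00–18:00: 09:00–10:30, 12:30–13:30, 14:00–14:30, 16:00–16:30.
Yolanda ∩ Lars: 13:00–13:30, 14:00–14:30.
Yolanda ∩ Lars ∩ Diego: 13:00–13:30, 14:00–14:30.
Restricted to 11:00–16:00: 13:00–13:30, 14:00–14:30.
Windows ≥ 90 min: (none).

none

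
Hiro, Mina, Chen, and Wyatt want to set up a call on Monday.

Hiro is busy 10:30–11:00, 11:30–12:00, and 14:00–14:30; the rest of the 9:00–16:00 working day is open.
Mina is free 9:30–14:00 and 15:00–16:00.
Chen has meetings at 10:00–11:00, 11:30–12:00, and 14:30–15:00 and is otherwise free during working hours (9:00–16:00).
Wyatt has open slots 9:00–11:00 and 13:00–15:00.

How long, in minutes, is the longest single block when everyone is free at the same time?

Hiro free within 09:00–16:00: 09:00–10:30, 11:00–11:30, 12:00–14:00, 14:30–16:00.
Chen free within 09:00–16:00: 09:00–10:00, 11:00–11:30, 12:00–14:30, 15:00–16:00.
Hiro ∩ Mina: 09:30–10:30, 11:00–11:30, 12:00–14:00, 15:00–16:00.
Hiro ∩ Mina ∩ Chen: 09:30–10:00, 11:00–11:30, 12:00–14:00, 15:00–16:00.
Hiro ∩ Mina ∩ Chen ∩ Wyatt: 09:30–10:00, 13:00–14:00.
Common window lengths: 30, 60 min; longest is 60.

60 minutes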